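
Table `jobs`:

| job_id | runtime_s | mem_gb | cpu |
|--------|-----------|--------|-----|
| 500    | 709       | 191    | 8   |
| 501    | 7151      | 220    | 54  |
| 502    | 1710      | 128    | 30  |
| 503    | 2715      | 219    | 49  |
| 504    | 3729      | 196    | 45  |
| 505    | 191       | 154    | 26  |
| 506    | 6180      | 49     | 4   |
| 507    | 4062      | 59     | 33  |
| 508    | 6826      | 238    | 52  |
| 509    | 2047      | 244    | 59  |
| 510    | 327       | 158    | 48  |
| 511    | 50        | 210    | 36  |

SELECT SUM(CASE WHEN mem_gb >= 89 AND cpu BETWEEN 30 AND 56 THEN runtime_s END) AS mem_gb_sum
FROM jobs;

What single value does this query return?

job_id=500: ✗
job_id=501: ✓ → 7151
job_id=502: ✓ → 1710
job_id=503: ✓ → 2715
job_id=504: ✓ → 3729
job_id=505: ✗
job_id=506: ✗
job_id=507: ✗
job_id=508: ✓ → 6826
job_id=509: ✗
job_id=510: ✓ → 327
job_id=511: ✓ → 50
mem_gb_sum = 7151 + 1710 + 2715 + 3729 + 6826 + 327 + 50 = 22508

22508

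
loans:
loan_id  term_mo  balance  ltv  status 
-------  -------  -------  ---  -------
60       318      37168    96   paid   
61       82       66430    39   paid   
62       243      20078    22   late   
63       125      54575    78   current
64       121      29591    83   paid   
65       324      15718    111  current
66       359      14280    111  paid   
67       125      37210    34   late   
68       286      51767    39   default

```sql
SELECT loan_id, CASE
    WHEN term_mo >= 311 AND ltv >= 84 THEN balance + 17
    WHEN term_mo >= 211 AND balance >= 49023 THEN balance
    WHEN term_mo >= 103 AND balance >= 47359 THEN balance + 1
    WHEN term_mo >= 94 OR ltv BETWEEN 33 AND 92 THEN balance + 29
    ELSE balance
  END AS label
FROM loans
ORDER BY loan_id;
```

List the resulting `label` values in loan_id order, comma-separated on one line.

loan_id=60: term_mo >= 311 AND ltv >= 84 → 37185
loan_id=61: term_mo >= 94 OR ltv BETWEEN 33 AND 92 → 66459
loan_id=62: term_mo >= 94 OR ltv BETWEEN 33 AND 92 → 20107
loan_id=63: term_mo >= 103 AND balance >= 47359 → 54576
loan_id=64: term_mo >= 94 OR ltv BETWEEN 33 AND 92 → 29620
loan_id=65: term_mo >= 311 AND ltv >= 84 → 15735
loan_id=66: term_mo >= 311 AND ltv >= 84 → 14297
loan_id=67: term_mo >= 94 OR ltv BETWEEN 33 AND 92 → 37239
loan_id=68: term_mo >= 211 AND balance >= 49023 → 51767

37185, 66459, 20107, 54576, 29620, 15735, 14297, 37239, 51767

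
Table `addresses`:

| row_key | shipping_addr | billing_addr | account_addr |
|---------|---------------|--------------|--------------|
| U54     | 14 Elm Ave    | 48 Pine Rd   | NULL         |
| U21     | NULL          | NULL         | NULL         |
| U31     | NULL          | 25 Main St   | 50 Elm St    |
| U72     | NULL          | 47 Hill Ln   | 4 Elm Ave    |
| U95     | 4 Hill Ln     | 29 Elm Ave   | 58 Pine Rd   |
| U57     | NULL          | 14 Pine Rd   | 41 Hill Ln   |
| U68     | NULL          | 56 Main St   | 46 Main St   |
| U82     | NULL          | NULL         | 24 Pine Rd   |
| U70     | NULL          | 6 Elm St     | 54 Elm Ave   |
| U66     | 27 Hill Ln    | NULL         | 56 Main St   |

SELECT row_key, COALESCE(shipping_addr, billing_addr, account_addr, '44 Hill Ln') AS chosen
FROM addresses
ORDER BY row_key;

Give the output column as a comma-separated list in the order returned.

row_key=U21: shipping_addr=NULL, billing_addr=NULL, account_addr=NULL, → literal 44 Hill Ln → 44 Hill Ln
row_key=U31: shipping_addr=NULL, billing_addr=25 Main St → 25 Main St
row_key=U54: shipping_addr=14 Elm Ave → 14 Elm Ave
row_key=U57: shipping_addr=NULL, billing_addr=14 Pine Rd → 14 Pine Rd
row_key=U66: shipping_addr=27 Hill Ln → 27 Hill Ln
row_key=U68: shipping_addr=NULL, billing_addr=56 Main St → 56 Main St
row_key=U70: shipping_addr=NULL, billing_addr=6 Elm St → 6 Elm St
row_key=U72: shipping_addr=NULL, billing_addr=47 Hill Ln → 47 Hill Ln
row_key=U82: shipping_addr=NULL, billing_addr=NULL, account_addr=24 Pine Rd → 24 Pine Rd
row_key=U95: shipping_addr=4 Hill Ln → 4 Hill Ln

44 Hill Ln, 25 Main St, 14 Elm Ave, 14 Pine Rd, 27 Hill Ln, 56 Main St, 6 Elm St, 47 Hill Ln, 24 Pine Rd, 4 Hill Ln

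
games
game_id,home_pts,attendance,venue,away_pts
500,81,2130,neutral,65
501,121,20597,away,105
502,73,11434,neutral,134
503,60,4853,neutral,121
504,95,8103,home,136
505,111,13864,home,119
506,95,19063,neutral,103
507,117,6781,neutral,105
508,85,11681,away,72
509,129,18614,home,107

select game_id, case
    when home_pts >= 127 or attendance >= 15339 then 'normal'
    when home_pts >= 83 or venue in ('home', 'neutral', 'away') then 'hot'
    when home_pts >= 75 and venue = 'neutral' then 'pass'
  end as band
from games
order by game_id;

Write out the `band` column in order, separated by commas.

game_id=500: home_pts >= 83 or venue in ('home', 'neutral', 'away') → hot
game_id=501: home_pts >= 127 or attendance >= 15339 → normal
game_id=502: home_pts >= 83 or venue in ('home', 'neutral', 'away') → hot
game_id=503: home_pts >= 83 or venue in ('home', 'neutral', 'away') → hot
game_id=504: home_pts >= 83 or venue in ('home', 'neutral', 'away') → hot
game_id=505: home_pts >= 83 or venue in ('home', 'neutral', 'away') → hot
game_id=506: home_pts >= 127 or attendance >= 15339 → normal
game_id=507: home_pts >= 83 or venue in ('home', 'neutral', 'away') → hot
game_id=508: home_pts >= 83 or venue in ('home', 'neutral', 'away') → hot
game_id=509: home_pts >= 127 or attendance >= 15339 → normal

hot, normal, hot, hot, hot, hot, normal, hot, hot, normal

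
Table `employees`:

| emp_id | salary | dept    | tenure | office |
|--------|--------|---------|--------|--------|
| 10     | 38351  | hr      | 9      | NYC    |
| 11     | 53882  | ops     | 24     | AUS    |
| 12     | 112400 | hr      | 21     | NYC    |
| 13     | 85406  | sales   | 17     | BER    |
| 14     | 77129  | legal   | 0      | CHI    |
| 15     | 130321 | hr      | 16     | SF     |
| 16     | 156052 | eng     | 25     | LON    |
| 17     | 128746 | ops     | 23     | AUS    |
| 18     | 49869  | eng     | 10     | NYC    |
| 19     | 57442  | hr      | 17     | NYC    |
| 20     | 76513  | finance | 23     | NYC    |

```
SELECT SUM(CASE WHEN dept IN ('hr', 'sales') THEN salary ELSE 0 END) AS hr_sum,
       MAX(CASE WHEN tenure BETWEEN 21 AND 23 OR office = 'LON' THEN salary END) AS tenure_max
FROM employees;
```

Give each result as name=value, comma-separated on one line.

hr_sum=423920, tenure_max=156052

[hr_sum: dept IN ('hr', 'sales')]
emp_id=10: ✓ → 38351
emp_id=11: ✗
emp_id=12: ✓ → 112400
emp_id=13: ✓ → 85406
emp_id=14: ✗
emp_id=15: ✓ → 130321
emp_id=16: ✗
emp_id=17: ✗
emp_id=18: ✗
emp_id=19: ✓ → 57442
emp_id=20: ✗
hr_sum = 38351 + 112400 + 85406 + 130321 + 57442 = 423920
—
[tenure_max: tenure BETWEEN 21 AND 23 OR office = 'LON']
emp_id=10: ✗
emp_id=11: ✗
emp_id=12: ✓ → 112400
emp_id=13: ✗
emp_id=14: ✗
emp_id=15: ✗
emp_id=16: ✓ → 156052
emp_id=17: ✓ → 128746
emp_id=18: ✗
emp_id=19: ✗
emp_id=20: ✓ → 76513
tenure_max = MAX(112400, 156052, 128746, 76513) = 156052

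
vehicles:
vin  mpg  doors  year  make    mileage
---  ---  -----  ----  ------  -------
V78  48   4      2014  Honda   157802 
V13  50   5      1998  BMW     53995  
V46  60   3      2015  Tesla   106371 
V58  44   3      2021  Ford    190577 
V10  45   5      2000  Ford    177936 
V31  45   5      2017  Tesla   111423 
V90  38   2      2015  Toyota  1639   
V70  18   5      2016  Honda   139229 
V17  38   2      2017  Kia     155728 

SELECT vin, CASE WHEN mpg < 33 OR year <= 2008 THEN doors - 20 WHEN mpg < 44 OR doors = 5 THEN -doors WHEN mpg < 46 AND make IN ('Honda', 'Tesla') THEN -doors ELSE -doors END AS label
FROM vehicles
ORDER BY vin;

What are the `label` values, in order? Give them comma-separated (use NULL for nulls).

-15, -15, -2, -5, -3, -3, -15, -4, -2

vin=V10: mpg < 33 OR year <= 2008 → -15
vin=V13: mpg < 33 OR year <= 2008 → -15
vin=V17: mpg < 44 OR doors = 5 → -2
vin=V31: mpg < 44 OR doors = 5 → -5
vin=V46: ELSE → -3
vin=V58: ELSE → -3
vin=V70: mpg < 33 OR year <= 2008 → -15
vin=V78: ELSE → -4
vin=V90: mpg < 44 OR doors = 5 → -2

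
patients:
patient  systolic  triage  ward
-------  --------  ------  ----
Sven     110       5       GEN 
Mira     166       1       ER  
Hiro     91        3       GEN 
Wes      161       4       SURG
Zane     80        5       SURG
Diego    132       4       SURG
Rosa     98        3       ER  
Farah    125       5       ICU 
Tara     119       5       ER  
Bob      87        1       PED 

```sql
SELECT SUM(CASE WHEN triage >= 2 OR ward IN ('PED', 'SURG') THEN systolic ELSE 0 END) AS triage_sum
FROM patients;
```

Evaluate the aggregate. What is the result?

patient=Sven: ✓ → 110
patient=Mira: ✗
patient=Hiro: ✓ → 91
patient=Wes: ✓ → 161
patient=Zane: ✓ → 80
patient=Diego: ✓ → 132
patient=Rosa: ✓ → 98
patient=Farah: ✓ → 125
patient=Tara: ✓ → 119
patient=Bob: ✓ → 87
triage_sum = 110 + 91 + 161 + 80 + 132 + 98 + 125 + 119 + 87 = 1003

1003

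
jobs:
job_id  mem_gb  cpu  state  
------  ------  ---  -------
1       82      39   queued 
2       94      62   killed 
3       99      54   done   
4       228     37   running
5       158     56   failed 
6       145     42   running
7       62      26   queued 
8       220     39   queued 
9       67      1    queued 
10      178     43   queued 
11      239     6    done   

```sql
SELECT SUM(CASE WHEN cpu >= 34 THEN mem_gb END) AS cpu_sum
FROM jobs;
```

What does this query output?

job_id=1: ✓ → 82
job_id=2: ✓ → 94
job_id=3: ✓ → 99
job_id=4: ✓ → 228
job_id=5: ✓ → 158
job_id=6: ✓ → 145
job_id=7: ✗
job_id=8: ✓ → 220
job_id=9: ✗
job_id=10: ✓ → 178
job_id=11: ✗
cpu_sum = 82 + 94 + 99 + 228 + 158 + 145 + 220 + 178 = 1204

1204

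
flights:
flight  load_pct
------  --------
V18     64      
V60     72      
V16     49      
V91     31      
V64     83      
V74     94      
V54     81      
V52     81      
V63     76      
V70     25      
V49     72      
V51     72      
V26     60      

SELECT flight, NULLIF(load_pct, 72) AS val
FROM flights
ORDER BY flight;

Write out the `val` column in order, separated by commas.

49, 64, 60, NULL, NULL, 81, 81, NULL, 76, 83, 25, 94, 31

flight=V16: load_pct=49 vs 72: differ → 49
flight=V18: load_pct=64 vs 72: differ → 64
flight=V26: load_pct=60 vs 72: differ → 60
flight=V49: load_pct=72 vs 72: equal → NULL
flight=V51: load_pct=72 vs 72: equal → NULL
flight=V52: load_pct=81 vs 72: differ → 81
flight=V54: load_pct=81 vs 72: differ → 81
flight=V60: load_pct=72 vs 72: equal → NULL
flight=V63: load_pct=76 vs 72: differ → 76
flight=V64: load_pct=83 vs 72: differ → 83
flight=V70: load_pct=25 vs 72: differ → 25
flight=V74: load_pct=94 vs 72: differ → 94
flight=V91: load_pct=31 vs 72: differ → 31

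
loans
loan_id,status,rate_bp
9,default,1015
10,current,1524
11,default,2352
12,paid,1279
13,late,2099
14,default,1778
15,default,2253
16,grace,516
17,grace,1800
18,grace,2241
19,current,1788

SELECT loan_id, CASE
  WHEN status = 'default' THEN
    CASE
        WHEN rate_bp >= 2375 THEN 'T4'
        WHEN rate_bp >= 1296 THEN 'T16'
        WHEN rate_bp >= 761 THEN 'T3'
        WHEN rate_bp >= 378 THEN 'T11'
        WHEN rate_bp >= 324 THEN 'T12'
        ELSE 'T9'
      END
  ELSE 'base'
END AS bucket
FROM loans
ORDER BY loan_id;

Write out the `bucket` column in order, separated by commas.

loan_id=9: status='default' → inner[rate_bp >= 761] → T3
loan_id=10: status='current' → outer ELSE → base
loan_id=11: status='default' → inner[rate_bp >= 1296] → T16
loan_id=12: status='paid' → outer ELSE → base
loan_id=13: status='late' → outer ELSE → base
loan_id=14: status='default' → inner[rate_bp >= 1296] → T16
loan_id=15: status='default' → inner[rate_bp >= 1296] → T16
loan_id=16: status='grace' → outer ELSE → base
loan_id=17: status='grace' → outer ELSE → base
loan_id=18: status='grace' → outer ELSE → base
loan_id=19: status='current' → outer ELSE → base

T3, base, T16, base, base, T16, T16, base, base, base, base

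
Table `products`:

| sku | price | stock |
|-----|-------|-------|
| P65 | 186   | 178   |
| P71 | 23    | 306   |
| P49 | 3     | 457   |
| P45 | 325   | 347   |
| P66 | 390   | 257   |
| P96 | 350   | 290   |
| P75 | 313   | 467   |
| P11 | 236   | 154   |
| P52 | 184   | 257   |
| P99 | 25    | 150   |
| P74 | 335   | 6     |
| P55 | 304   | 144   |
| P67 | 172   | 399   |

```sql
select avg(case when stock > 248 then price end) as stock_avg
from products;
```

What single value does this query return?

220

sku=P65: ✗
sku=P71: ✓ → 23
sku=P49: ✓ → 3
sku=P45: ✓ → 325
sku=P66: ✓ → 390
sku=P96: ✓ → 350
sku=P75: ✓ → 313
sku=P11: ✗
sku=P52: ✓ → 184
sku=P99: ✗
sku=P74: ✗
sku=P55: ✗
sku=P67: ✓ → 172
stock_avg = (23 + 3 + 325 + 390 + 350 + 313 + 184 + 172) / 8 = 220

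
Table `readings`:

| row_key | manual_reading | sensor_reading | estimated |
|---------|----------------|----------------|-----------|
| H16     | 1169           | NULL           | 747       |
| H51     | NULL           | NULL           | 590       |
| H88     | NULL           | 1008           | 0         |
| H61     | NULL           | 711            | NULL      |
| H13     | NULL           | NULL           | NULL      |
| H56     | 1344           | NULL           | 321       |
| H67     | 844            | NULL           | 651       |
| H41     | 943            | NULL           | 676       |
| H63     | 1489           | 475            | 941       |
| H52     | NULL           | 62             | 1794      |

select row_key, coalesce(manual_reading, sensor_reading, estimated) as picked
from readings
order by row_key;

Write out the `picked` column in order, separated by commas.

row_key=H13: manual_reading=NULL, sensor_reading=NULL, estimated=NULL (all NULL) → NULL
row_key=H16: manual_reading=1169 → 1169
row_key=H41: manual_reading=943 → 943
row_key=H51: manual_reading=NULL, sensor_reading=NULL, estimated=590 → 590
row_key=H52: manual_reading=NULL, sensor_reading=62 → 62
row_key=H56: manual_reading=1344 → 1344
row_key=H61: manual_reading=NULL, sensor_reading=711 → 711
row_key=H63: manual_reading=1489 → 1489
row_key=H67: manual_reading=844 → 844
row_key=H88: manual_reading=NULL, sensor_reading=1008 → 1008

NULL, 1169, 943, 590, 62, 1344, 711, 1489, 844, 1008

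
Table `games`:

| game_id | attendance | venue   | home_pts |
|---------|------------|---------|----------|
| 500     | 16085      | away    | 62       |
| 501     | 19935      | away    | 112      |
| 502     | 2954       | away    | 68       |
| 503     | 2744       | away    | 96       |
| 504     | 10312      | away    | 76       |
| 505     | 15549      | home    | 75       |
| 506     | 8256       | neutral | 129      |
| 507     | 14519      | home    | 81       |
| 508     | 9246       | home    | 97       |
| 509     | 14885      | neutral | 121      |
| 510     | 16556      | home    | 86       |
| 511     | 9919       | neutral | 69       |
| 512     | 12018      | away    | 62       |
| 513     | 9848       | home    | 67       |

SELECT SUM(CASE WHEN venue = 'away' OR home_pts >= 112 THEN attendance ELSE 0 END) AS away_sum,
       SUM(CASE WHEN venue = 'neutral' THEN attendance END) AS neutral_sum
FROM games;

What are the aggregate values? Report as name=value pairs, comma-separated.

[away_sum: venue = 'away' OR home_pts >= 112]
game_id=500: ✓ → 16085
game_id=501: ✓ → 19935
game_id=502: ✓ → 2954
game_id=503: ✓ → 2744
game_id=504: ✓ → 10312
game_id=505: ✗
game_id=506: ✓ → 8256
game_id=507: ✗
game_id=508: ✗
game_id=509: ✓ → 14885
game_id=510: ✗
game_id=511: ✗
game_id=512: ✓ → 12018
game_id=513: ✗
away_sum = 16085 + 19935 + 2954 + 2744 + 10312 + 8256 + 14885 + 12018 = 87189
—
[neutral_sum: venue = 'neutral']
game_id=500: ✗
game_id=501: ✗
game_id=502: ✗
game_id=503: ✗
game_id=504: ✗
game_id=505: ✗
game_id=506: ✓ → 8256
game_id=507: ✗
game_id=508: ✗
game_id=509: ✓ → 14885
game_id=510: ✗
game_id=511: ✓ → 9919
game_id=512: ✗
game_id=513: ✗
neutral_sum = 8256 + 14885 + 9919 = 33060

away_sum=87189, neutral_sum=33060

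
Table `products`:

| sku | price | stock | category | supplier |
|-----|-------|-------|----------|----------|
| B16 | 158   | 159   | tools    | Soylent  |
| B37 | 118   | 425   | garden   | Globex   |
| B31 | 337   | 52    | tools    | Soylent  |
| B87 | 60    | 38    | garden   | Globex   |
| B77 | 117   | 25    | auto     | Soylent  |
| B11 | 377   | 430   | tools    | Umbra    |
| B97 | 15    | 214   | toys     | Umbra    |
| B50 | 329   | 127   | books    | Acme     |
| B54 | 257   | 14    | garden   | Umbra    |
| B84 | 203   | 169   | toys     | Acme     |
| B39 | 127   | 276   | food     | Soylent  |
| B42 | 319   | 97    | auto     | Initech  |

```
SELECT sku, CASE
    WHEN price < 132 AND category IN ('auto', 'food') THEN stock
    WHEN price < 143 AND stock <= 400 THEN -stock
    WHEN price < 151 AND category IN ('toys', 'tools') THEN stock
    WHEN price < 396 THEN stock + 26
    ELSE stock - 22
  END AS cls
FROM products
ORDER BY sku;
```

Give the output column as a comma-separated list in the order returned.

sku=B11: price < 396 → 456
sku=B16: price < 396 → 185
sku=B31: price < 396 → 78
sku=B37: price < 396 → 451
sku=B39: price < 132 AND category IN ('auto', 'food') → 276
sku=B42: price < 396 → 123
sku=B50: price < 396 → 153
sku=B54: price < 396 → 40
sku=B77: price < 132 AND category IN ('auto', 'food') → 25
sku=B84: price < 396 → 195
sku=B87: price < 143 AND stock <= 400 → -38
sku=B97: price < 143 AND stock <= 400 → -214

456, 185, 78, 451, 276, 123, 153, 40, 25, 195, -38, -214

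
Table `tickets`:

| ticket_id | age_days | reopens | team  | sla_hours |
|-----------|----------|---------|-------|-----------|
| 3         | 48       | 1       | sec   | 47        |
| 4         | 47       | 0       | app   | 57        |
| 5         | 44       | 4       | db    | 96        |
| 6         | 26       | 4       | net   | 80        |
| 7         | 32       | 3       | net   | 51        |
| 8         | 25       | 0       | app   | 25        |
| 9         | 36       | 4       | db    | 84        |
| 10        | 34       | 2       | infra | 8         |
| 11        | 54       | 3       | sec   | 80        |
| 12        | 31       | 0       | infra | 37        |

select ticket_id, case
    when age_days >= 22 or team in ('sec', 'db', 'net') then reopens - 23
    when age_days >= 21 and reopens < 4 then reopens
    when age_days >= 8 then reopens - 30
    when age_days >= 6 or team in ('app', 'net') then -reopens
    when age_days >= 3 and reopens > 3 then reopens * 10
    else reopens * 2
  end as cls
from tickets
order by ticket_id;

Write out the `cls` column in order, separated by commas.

-22, -23, -19, -19, -20, -23, -19, -21, -20, -23

ticket_id=3: age_days >= 22 or team in ('sec', 'db', 'net') → -22
ticket_id=4: age_days >= 22 or team in ('sec', 'db', 'net') → -23
ticket_id=5: age_days >= 22 or team in ('sec', 'db', 'net') → -19
ticket_id=6: age_days >= 22 or team in ('sec', 'db', 'net') → -19
ticket_id=7: age_days >= 22 or team in ('sec', 'db', 'net') → -20
ticket_id=8: age_days >= 22 or team in ('sec', 'db', 'net') → -23
ticket_id=9: age_days >= 22 or team in ('sec', 'db', 'net') → -19
ticket_id=10: age_days >= 22 or team in ('sec', 'db', 'net') → -21
ticket_id=11: age_days >= 22 or team in ('sec', 'db', 'net') → -20
ticket_id=12: age_days >= 22 or team in ('sec', 'db', 'net') → -23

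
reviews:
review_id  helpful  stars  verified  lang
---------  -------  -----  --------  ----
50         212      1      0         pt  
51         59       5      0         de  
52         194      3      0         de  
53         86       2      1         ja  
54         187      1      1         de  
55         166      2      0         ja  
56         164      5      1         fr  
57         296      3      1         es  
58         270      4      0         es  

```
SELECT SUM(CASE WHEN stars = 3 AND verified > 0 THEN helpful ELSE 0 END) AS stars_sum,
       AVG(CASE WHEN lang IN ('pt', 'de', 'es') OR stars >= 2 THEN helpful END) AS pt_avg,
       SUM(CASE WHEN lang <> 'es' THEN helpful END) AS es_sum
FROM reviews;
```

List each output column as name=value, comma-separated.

[stars_sum: stars = 3 AND verified > 0]
review_id=50: ✗
review_id=51: ✗
review_id=52: ✗
review_id=53: ✗
review_id=54: ✗
review_id=55: ✗
review_id=56: ✗
review_id=57: ✓ → 296
review_id=58: ✗
stars_sum = 296
—
[pt_avg: lang IN ('pt', 'de', 'es') OR stars >= 2]
review_id=50: ✓ → 212
review_id=51: ✓ → 59
review_id=52: ✓ → 194
review_id=53: ✓ → 86
review_id=54: ✓ → 187
review_id=55: ✓ → 166
review_id=56: ✓ → 164
review_id=57: ✓ → 296
review_id=58: ✓ → 270
pt_avg = (212 + 59 + 194 + 86 + 187 + 166 + 164 + 296 + 270) / 9 = 181.5555555556
—
[es_sum: lang <> 'es']
review_id=50: ✓ → 212
review_id=51: ✓ → 59
review_id=52: ✓ → 194
review_id=53: ✓ → 86
review_id=54: ✓ → 187
review_id=55: ✓ → 166
review_id=56: ✓ → 164
review_id=57: ✗
review_id=58: ✗
es_sum = 212 + 59 + 194 + 86 + 187 + 166 + 164 = 1068

stars_sum=296, pt_avg=181.5555555556, es_sum=1068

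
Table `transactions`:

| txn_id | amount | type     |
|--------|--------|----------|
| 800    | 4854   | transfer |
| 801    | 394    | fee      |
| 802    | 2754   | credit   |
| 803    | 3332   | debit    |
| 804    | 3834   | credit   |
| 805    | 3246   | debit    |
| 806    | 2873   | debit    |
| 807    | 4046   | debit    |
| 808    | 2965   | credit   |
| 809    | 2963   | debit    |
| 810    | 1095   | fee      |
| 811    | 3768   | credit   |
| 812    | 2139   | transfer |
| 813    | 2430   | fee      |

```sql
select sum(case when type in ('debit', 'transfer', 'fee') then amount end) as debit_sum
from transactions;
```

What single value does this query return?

27372

txn_id=800: ✓ → 4854
txn_id=801: ✓ → 394
txn_id=802: ✗
txn_id=803: ✓ → 3332
txn_id=804: ✗
txn_id=805: ✓ → 3246
txn_id=806: ✓ → 2873
txn_id=807: ✓ → 4046
txn_id=808: ✗
txn_id=809: ✓ → 2963
txn_id=810: ✓ → 1095
txn_id=811: ✗
txn_id=812: ✓ → 2139
txn_id=813: ✓ → 2430
debit_sum = 4854 + 394 + 3332 + 3246 + 2873 + 4046 + 2963 + 1095 + 2139 + 2430 = 27372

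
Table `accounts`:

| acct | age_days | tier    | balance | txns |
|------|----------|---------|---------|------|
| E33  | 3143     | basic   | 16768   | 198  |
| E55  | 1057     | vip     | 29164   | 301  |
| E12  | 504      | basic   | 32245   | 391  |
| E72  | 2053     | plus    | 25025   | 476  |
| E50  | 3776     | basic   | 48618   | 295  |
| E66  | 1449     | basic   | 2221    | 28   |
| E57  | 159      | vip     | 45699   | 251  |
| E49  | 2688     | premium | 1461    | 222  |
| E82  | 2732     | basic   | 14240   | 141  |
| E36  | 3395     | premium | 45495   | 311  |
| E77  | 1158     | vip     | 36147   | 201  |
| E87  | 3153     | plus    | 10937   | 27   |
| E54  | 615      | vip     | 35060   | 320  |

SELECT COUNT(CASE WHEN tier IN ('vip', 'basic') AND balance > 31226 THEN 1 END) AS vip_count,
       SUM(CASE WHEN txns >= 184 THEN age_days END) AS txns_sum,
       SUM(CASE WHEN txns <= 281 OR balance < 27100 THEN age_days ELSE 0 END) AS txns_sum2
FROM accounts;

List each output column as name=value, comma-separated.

[vip_count: tier IN ('vip', 'basic') AND balance > 31226]
acct=E33: ✗
acct=E55: ✗
acct=E12: ✓ → 1
acct=E72: ✗
acct=E50: ✓ → 1
acct=E66: ✗
acct=E57: ✓ → 1
acct=E49: ✗
acct=E82: ✗
acct=E36: ✗
acct=E77: ✓ → 1
acct=E87: ✗
acct=E54: ✓ → 1
vip_count = COUNT(1, 1, 1, 1, 1) = 5
—
[txns_sum: txns >= 184]
acct=E33: ✓ → 3143
acct=E55: ✓ → 1057
acct=E12: ✓ → 504
acct=E72: ✓ → 2053
acct=E50: ✓ → 3776
acct=E66: ✗
acct=E57: ✓ → 159
acct=E49: ✓ → 2688
acct=E82: ✗
acct=E36: ✓ → 3395
acct=E77: ✓ → 1158
acct=E87: ✗
acct=E54: ✓ → 615
txns_sum = 3143 + 1057 + 504 + 2053 + 3776 + 159 + 2688 + 3395 + 1158 + 615 = 18548
—
[txns_sum2: txns <= 281 OR balance < 27100]
acct=E33: ✓ → 3143
acct=E55: ✗
acct=E12: ✗
acct=E72: ✓ → 2053
acct=E50: ✗
acct=E66: ✓ → 1449
acct=E57: ✓ → 159
acct=E49: ✓ → 2688
acct=E82: ✓ → 2732
acct=E36: ✗
acct=E77: ✓ → 1158
acct=E87: ✓ → 3153
acct=E54: ✗
txns_sum2 = 3143 + 2053 + 1449 + 159 + 2688 + 2732 + 1158 + 3153 = 16535

vip_count=5, txns_sum=18548, txns_sum2=16535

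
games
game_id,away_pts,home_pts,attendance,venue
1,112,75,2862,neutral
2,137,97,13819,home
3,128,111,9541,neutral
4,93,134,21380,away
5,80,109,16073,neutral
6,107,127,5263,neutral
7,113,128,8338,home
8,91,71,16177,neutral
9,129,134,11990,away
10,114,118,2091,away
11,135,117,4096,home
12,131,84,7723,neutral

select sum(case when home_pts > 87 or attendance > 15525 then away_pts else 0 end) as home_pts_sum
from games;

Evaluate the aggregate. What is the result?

1127

game_id=1: ✗
game_id=2: ✓ → 137
game_id=3: ✓ → 128
game_id=4: ✓ → 93
game_id=5: ✓ → 80
game_id=6: ✓ → 107
game_id=7: ✓ → 113
game_id=8: ✓ → 91
game_id=9: ✓ → 129
game_id=10: ✓ → 114
game_id=11: ✓ → 135
game_id=12: ✗
home_pts_sum = 137 + 128 + 93 + 80 + 107 + 113 + 91 + 129 + 114 + 135 = 1127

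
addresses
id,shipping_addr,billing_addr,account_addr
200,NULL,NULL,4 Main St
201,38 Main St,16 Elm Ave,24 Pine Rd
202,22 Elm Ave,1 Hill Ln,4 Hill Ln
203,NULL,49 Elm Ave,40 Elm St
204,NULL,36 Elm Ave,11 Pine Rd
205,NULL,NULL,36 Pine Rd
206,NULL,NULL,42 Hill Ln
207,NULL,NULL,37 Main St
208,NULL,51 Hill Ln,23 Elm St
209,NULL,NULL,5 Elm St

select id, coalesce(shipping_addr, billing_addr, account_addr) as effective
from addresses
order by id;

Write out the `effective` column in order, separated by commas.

id=200: shipping_addr=NULL, billing_addr=NULL, account_addr=4 Main St → 4 Main St
id=201: shipping_addr=38 Main St → 38 Main St
id=202: shipping_addr=22 Elm Ave → 22 Elm Ave
id=203: shipping_addr=NULL, billing_addr=49 Elm Ave → 49 Elm Ave
id=204: shipping_addr=NULL, billing_addr=36 Elm Ave → 36 Elm Ave
id=205: shipping_addr=NULL, billing_addr=NULL, account_addr=36 Pine Rd → 36 Pine Rd
id=206: shipping_addr=NULL, billing_addr=NULL, account_addr=42 Hill Ln → 42 Hill Ln
id=207: shipping_addr=NULL, billing_addr=NULL, account_addr=37 Main St → 37 Main St
id=208: shipping_addr=NULL, billing_addr=51 Hill Ln → 51 Hill Ln
id=209: shipping_addr=NULL, billing_addr=NULL, account_addr=5 Elm St → 5 Elm St

4 Main St, 38 Main St, 22 Elm Ave, 49 Elm Ave, 36 Elm Ave, 36 Pine Rd, 42 Hill Ln, 37 Main St, 51 Hill Ln, 5 Elm St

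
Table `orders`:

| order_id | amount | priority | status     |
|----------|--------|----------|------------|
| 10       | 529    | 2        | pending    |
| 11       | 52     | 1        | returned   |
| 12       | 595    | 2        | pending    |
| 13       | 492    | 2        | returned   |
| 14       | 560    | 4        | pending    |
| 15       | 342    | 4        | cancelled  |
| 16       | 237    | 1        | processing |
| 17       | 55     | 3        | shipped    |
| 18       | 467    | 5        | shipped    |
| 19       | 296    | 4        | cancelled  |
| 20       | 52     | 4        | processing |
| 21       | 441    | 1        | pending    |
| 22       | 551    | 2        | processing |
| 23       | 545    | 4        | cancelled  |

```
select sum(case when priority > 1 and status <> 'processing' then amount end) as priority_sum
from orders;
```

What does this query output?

3881

order_id=10: ✓ → 529
order_id=11: ✗
order_id=12: ✓ → 595
order_id=13: ✓ → 492
order_id=14: ✓ → 560
order_id=15: ✓ → 342
order_id=16: ✗
order_id=17: ✓ → 55
order_id=18: ✓ → 467
order_id=19: ✓ → 296
order_id=20: ✗
order_id=21: ✗
order_id=22: ✗
order_id=23: ✓ → 545
priority_sum = 529 + 595 + 492 + 560 + 342 + 55 + 467 + 296 + 545 = 3881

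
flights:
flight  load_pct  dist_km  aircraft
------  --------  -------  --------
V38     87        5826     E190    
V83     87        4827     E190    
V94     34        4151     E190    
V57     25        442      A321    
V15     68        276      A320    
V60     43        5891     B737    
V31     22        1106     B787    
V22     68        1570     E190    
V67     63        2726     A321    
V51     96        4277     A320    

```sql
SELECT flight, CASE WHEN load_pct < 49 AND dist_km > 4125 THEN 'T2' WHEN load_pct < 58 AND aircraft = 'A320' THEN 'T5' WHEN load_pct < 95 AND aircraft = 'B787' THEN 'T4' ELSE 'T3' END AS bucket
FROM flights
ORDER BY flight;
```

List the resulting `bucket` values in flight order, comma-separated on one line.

T3, T3, T4, T3, T3, T3, T2, T3, T3, T2

flight=V15: ELSE → T3
flight=V22: ELSE → T3
flight=V31: load_pct < 95 AND aircraft = 'B787' → T4
flight=V38: ELSE → T3
flight=V51: ELSE → T3
flight=V57: ELSE → T3
flight=V60: load_pct < 49 AND dist_km > 4125 → T2
flight=V67: ELSE → T3
flight=V83: ELSE → T3
flight=V94: load_pct < 49 AND dist_km > 4125 → T2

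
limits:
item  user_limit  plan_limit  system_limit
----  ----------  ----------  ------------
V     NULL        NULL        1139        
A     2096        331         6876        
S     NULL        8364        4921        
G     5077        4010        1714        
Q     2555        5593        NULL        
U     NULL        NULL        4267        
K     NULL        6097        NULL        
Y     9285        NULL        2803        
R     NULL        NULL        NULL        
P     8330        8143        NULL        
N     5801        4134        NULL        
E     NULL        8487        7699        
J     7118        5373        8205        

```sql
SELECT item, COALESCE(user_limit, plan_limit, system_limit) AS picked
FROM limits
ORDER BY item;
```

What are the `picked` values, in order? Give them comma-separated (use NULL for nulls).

2096, 8487, 5077, 7118, 6097, 5801, 8330, 2555, NULL, 8364, 4267, 1139, 9285

item=A: user_limit=2096 → 2096
item=E: user_limit=NULL, plan_limit=8487 → 8487
item=G: user_limit=5077 → 5077
item=J: user_limit=7118 → 7118
item=K: user_limit=NULL, plan_limit=6097 → 6097
item=N: user_limit=5801 → 5801
item=P: user_limit=8330 → 8330
item=Q: user_limit=2555 → 2555
item=R: user_limit=NULL, plan_limit=NULL, system_limit=NULL (all NULL) → NULL
item=S: user_limit=NULL, plan_limit=8364 → 8364
item=U: user_limit=NULL, plan_limit=NULL, system_limit=4267 → 4267
item=V: user_limit=NULL, plan_limit=NULL, system_limit=1139 → 1139
item=Y: user_limit=9285 → 9285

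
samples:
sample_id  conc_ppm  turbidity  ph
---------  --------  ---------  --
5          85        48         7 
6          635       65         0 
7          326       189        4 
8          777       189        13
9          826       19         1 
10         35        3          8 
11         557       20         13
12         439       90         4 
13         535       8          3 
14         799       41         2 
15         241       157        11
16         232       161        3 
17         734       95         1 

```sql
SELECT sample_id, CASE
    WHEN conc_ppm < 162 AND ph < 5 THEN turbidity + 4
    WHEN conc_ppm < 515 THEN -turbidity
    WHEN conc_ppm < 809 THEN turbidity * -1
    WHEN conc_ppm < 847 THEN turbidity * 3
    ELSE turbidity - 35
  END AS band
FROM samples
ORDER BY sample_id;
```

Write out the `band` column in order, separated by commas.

sample_id=5: conc_ppm < 515 → -48
sample_id=6: conc_ppm < 809 → -65
sample_id=7: conc_ppm < 515 → -189
sample_id=8: conc_ppm < 809 → -189
sample_id=9: conc_ppm < 847 → 57
sample_id=10: conc_ppm < 515 → -3
sample_id=11: conc_ppm < 809 → -20
sample_id=12: conc_ppm < 515 → -90
sample_id=13: conc_ppm < 809 → -8
sample_id=14: conc_ppm < 809 → -41
sample_id=15: conc_ppm < 515 → -157
sample_id=16: conc_ppm < 515 → -161
sample_id=17: conc_ppm < 809 → -95

-48, -65, -189, -189, 57, -3, -20, -90, -8, -41, -157, -161, -95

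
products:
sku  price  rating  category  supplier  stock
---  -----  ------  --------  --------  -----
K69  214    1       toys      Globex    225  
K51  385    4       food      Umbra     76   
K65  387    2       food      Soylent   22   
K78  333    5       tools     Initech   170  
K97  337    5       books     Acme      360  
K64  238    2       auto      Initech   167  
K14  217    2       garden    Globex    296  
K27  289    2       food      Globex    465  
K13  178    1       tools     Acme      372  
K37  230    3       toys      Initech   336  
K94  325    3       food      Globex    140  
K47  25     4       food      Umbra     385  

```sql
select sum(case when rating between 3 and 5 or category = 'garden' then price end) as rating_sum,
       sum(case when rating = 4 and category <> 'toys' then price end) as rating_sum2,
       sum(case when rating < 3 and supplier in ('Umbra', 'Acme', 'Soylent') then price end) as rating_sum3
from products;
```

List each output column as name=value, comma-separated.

rating_sum=1852, rating_sum2=410, rating_sum3=565

[rating_sum: rating between 3 and 5 or category = 'garden']
sku=K69: ✗
sku=K51: ✓ → 385
sku=K65: ✗
sku=K78: ✓ → 333
sku=K97: ✓ → 337
sku=K64: ✗
sku=K14: ✓ → 217
sku=K27: ✗
sku=K13: ✗
sku=K37: ✓ → 230
sku=K94: ✓ → 325
sku=K47: ✓ → 25
rating_sum = 385 + 333 + 337 + 217 + 230 + 325 + 25 = 1852
—
[rating_sum2: rating = 4 and category <> 'toys']
sku=K69: ✗
sku=K51: ✓ → 385
sku=K65: ✗
sku=K78: ✗
sku=K97: ✗
sku=K64: ✗
sku=K14: ✗
sku=K27: ✗
sku=K13: ✗
sku=K37: ✗
sku=K94: ✗
sku=K47: ✓ → 25
rating_sum2 = 385 + 25 = 410
—
[rating_sum3: rating < 3 and supplier in ('Umbra', 'Acme', 'Soylent')]
sku=K69: ✗
sku=K51: ✗
sku=K65: ✓ → 387
sku=K78: ✗
sku=K97: ✗
sku=K64: ✗
sku=K14: ✗
sku=K27: ✗
sku=K13: ✓ → 178
sku=K37: ✗
sku=K94: ✗
sku=K47: ✗
rating_sum3 = 387 + 178 = 565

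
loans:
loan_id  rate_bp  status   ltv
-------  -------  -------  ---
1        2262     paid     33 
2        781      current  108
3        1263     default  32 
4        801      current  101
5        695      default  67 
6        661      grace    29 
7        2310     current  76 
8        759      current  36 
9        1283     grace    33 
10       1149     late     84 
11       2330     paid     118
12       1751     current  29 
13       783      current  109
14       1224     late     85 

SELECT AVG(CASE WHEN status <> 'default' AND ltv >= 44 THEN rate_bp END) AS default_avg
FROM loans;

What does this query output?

loan_id=1: ✗
loan_id=2: ✓ → 781
loan_id=3: ✗
loan_id=4: ✓ → 801
loan_id=5: ✗
loan_id=6: ✗
loan_id=7: ✓ → 2310
loan_id=8: ✗
loan_id=9: ✗
loan_id=10: ✓ → 1149
loan_id=11: ✓ → 2330
loan_id=12: ✗
loan_id=13: ✓ → 783
loan_id=14: ✓ → 1224
default_avg = (781 + 801 + 2310 + 1149 + 2330 + 783 + 1224) / 7 = 1339.7142857143

1339.7142857143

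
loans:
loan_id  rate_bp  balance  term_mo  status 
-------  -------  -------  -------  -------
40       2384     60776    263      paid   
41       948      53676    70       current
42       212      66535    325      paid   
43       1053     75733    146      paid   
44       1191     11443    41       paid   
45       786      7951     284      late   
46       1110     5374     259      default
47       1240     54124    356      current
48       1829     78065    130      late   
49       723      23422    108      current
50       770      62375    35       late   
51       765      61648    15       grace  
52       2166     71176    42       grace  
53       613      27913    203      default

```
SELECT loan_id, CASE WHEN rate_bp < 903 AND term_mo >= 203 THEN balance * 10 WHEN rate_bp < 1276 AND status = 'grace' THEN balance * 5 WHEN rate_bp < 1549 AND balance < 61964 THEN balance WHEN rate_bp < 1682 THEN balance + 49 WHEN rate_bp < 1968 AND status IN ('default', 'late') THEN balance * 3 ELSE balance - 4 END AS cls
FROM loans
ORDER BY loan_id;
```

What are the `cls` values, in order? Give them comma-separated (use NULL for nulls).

60772, 53676, 665350, 75782, 11443, 79510, 5374, 54124, 234195, 23422, 62424, 308240, 71172, 279130

loan_id=40: ELSE → 60772
loan_id=41: rate_bp < 1549 AND balance < 61964 → 53676
loan_id=42: rate_bp < 903 AND term_mo >= 203 → 665350
loan_id=43: rate_bp < 1682 → 75782
loan_id=44: rate_bp < 1549 AND balance < 61964 → 11443
loan_id=45: rate_bp < 903 AND term_mo >= 203 → 79510
loan_id=46: rate_bp < 1549 AND balance < 61964 → 5374
loan_id=47: rate_bp < 1549 AND balance < 61964 → 54124
loan_id=48: rate_bp < 1968 AND status IN ('default', 'late') → 234195
loan_id=49: rate_bp < 1549 AND balance < 61964 → 23422
loan_id=50: rate_bp < 1682 → 62424
loan_id=51: rate_bp < 1276 AND status = 'grace' → 308240
loan_id=52: ELSE → 71172
loan_id=53: rate_bp < 903 AND term_mo >= 203 → 279130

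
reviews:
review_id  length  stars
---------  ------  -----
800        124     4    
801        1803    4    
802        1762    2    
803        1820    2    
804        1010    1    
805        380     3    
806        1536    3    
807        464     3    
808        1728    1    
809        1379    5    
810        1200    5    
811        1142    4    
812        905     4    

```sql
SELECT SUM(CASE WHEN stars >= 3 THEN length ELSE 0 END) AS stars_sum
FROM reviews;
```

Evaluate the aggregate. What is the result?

review_id=800: ✓ → 124
review_id=801: ✓ → 1803
review_id=802: ✗
review_id=803: ✗
review_id=804: ✗
review_id=805: ✓ → 380
review_id=806: ✓ → 1536
review_id=807: ✓ → 464
review_id=808: ✗
review_id=809: ✓ → 1379
review_id=810: ✓ → 1200
review_id=811: ✓ → 1142
review_id=812: ✓ → 905
stars_sum = 124 + 1803 + 380 + 1536 + 464 + 1379 + 1200 + 1142 + 905 = 8933

8933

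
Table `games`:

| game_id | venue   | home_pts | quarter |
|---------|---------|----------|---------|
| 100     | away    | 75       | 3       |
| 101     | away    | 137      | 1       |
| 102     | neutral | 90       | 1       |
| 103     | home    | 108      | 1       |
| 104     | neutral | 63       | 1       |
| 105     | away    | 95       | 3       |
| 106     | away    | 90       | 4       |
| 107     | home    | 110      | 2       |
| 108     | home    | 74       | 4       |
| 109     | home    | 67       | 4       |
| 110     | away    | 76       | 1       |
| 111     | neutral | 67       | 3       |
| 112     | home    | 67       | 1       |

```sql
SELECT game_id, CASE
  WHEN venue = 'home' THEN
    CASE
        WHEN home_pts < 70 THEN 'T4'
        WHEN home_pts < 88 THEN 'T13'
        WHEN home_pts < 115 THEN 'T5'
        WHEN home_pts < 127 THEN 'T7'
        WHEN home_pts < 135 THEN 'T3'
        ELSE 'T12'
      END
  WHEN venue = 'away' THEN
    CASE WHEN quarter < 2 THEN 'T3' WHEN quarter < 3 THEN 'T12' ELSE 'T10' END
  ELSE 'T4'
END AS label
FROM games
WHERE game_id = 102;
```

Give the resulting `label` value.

T4

game_id = 102: venue=neutral, home_pts=90, quarter=1.
venue='neutral' → outer ELSE → T4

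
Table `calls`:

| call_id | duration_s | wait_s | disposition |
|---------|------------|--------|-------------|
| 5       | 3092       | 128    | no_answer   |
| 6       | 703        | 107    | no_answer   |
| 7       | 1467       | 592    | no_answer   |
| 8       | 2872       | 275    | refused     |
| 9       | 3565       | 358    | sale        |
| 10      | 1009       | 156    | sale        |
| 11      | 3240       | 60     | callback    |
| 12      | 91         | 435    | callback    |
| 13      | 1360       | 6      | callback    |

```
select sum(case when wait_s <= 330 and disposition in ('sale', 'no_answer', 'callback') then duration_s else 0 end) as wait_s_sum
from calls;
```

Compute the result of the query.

call_id=5: ✓ → 3092
call_id=6: ✓ → 703
call_id=7: ✗
call_id=8: ✗
call_id=9: ✗
call_id=10: ✓ → 1009
call_id=11: ✓ → 3240
call_id=12: ✗
call_id=13: ✓ → 1360
wait_s_sum = 3092 + 703 + 1009 + 3240 + 1360 = 9404

9404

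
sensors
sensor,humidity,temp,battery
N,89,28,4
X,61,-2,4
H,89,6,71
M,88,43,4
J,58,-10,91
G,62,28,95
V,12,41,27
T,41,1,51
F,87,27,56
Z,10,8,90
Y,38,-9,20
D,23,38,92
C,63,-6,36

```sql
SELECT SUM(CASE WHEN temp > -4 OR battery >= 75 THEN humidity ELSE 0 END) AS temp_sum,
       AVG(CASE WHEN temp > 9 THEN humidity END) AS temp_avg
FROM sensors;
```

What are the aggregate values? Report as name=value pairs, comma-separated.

temp_sum=620, temp_avg=60.1666666667

[temp_sum: temp > -4 OR battery >= 75]
sensor=N: ✓ → 89
sensor=X: ✓ → 61
sensor=H: ✓ → 89
sensor=M: ✓ → 88
sensor=J: ✓ → 58
sensor=G: ✓ → 62
sensor=V: ✓ → 12
sensor=T: ✓ → 41
sensor=F: ✓ → 87
sensor=Z: ✓ → 10
sensor=Y: ✗
sensor=D: ✓ → 23
sensor=C: ✗
temp_sum = 89 + 61 + 89 + 88 + 58 + 62 + 12 + 41 + 87 + 10 + 23 = 620
—
[temp_avg: temp > 9]
sensor=N: ✓ → 89
sensor=X: ✗
sensor=H: ✗
sensor=M: ✓ → 88
sensor=J: ✗
sensor=G: ✓ → 62
sensor=V: ✓ → 12
sensor=T: ✗
sensor=F: ✓ → 87
sensor=Z: ✗
sensor=Y: ✗
sensor=D: ✓ → 23
sensor=C: ✗
temp_avg = (89 + 88 + 62 + 12 + 87 + 23) / 6 = 60.1666666667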